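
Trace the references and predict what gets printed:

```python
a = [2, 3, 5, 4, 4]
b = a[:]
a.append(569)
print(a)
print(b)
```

Key concept: slice [:] creates copy.
Step by step:
`a = [2, 3, 5, 4, 4]` → a = [2, 3, 5, 4, 4]
`b = a[:]` → b = [2, 3, 5, 4, 4]
`a.append(569)` → a = [2, 3, 5, 4, 4, 569]
`print(a)` → prints [2, 3, 5, 4, 4, 569]
`print(b)` → prints [2, 3, 5, 4, 4]

Answer:
[2, 3, 5, 4, 4, 569]
[2, 3, 5, 4, 4]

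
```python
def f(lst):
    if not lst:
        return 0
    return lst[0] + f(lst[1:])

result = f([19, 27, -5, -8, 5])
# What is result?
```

19 + 27 + (-5) + (-8) + 5 + 0 = 38

Answer: 38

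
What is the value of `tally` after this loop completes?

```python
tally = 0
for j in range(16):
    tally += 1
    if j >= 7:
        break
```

Loop breaks when j reaches 7, tally is 8
`tally` takes the values: 0 → 1 → 2 → 3 → 4 → 5 → 6 → 7 → 8

Answer: 8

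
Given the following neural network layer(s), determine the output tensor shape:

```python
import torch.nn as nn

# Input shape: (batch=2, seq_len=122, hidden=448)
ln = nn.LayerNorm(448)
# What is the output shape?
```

Input: (2, 122, 448) -> Output: (2, 122, 448)

Answer: (2, 122, 448)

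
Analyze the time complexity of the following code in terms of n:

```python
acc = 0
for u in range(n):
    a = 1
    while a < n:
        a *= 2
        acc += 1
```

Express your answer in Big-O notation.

Each loop level contributes: n × log n. Multiplying the contributions gives O(n log n).

Answer: O(n log n)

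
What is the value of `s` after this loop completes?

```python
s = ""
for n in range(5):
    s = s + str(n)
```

Concatenate digits 0 to 4
`s` takes the values: "" → "0" → "01" → "012" → "0123" → "01234"

Answer: "01234"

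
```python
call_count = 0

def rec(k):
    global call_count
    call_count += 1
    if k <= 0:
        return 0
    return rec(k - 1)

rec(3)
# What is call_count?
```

Linear recursion stepping by 1: 4 calls from k=3 down to ≤0.

Answer: 4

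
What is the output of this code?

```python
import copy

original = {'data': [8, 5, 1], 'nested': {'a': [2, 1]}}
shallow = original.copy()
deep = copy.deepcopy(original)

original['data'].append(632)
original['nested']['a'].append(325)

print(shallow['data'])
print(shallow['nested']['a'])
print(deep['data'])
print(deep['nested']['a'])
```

Key concept: comparing shallow vs deep copy.
Step by step:
`original = {'data': [8, 5, 1], 'nested': {'a': [2, 1]}}` → original = {'data': [8, 5, 1], 'nested': {'a': [2, 1]}}
`shallow = original.copy()` → shallow = {'data': [8, 5, 1], 'nested': {'a': [2, 1]}}
`deep = copy.deepcopy(original)` → deep = {'data': [8, 5, 1], 'nested': {'a': [2, 1]}}
`original['data'].append(632)` → original = {'data': [8, 5, 1, 632], 'nested': {'a': [2, 1]}}; shallow = {'data': [8, 5, 1, 632], 'nested': {'a': [2, 1]}}
`original['nested']['a'].append(325)` → original = {'data': [8, 5, 1, 632], 'nested': {'a': [2, 1, 325]}}; shallow = {'data': [8, 5, 1, 632], 'nested': {'a': [2, 1, 325]}}
`print(shallow['data'])` → prints [8, 5, 1, 632]
`print(shallow['nested']['a'])` → prints [2, 1, 325]
`print(deep['data'])` → prints [8, 5, 1]
`print(deep['nested']['a'])` → prints [2, 1]

Answer:
[8, 5, 1, 632]
[2, 1, 325]
[8, 5, 1]
[2, 1]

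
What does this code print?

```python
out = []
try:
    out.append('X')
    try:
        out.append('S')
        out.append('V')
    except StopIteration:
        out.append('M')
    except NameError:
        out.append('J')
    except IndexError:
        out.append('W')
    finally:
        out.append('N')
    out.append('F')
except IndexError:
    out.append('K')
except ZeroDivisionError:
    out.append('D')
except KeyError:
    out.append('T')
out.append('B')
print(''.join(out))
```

Execution trace: 'X' (try body) → 'S' (inner try body) → 'V' (inner try body, no exception) → 'N' (inner finally) → 'F' (try body, no exception) → 'B' (after the try/except). Output: XSVNFB

Answer: XSVNFB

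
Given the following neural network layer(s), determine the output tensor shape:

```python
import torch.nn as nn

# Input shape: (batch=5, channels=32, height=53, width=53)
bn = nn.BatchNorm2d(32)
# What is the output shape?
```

Input: (5, 32, 53, 53) -> Output: (5, 32, 53, 53)

Answer: (5, 32, 53, 53)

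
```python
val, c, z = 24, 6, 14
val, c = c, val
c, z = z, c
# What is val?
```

Trace:
`val, c, z = 24, 6, 14` → val = 24; c = 6; z = 14
`val, c = c, val` → val = 6; c = 24
`c, z = z, c` → c = 14; z = 24
So val = 6

Answer: 6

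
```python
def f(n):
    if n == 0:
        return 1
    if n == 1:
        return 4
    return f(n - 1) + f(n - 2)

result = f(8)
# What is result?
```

Build up from base cases: f(0)=1, f(1)=4, f(2)=5, f(3)=9, f(4)=14, f(5)=23, f(6)=37, ..., f(8)=97

Answer: 97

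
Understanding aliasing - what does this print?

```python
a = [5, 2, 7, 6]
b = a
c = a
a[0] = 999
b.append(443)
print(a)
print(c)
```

Key concept: multiple aliases.
Step by step:
`a = [5, 2, 7, 6]` → a = [5, 2, 7, 6]
`b = a` → b = [5, 2, 7, 6] (same object as a)
`c = a` → c = [5, 2, 7, 6] (same object as a, b)
`a[0] = 999` → a = [999, 2, 7, 6] (same object as b, c); b = [999, 2, 7, 6] (same object as a, c); c = [999, 2, 7, 6] (same object as a, b)
`b.append(443)` → a = [999, 2, 7, 6, 443] (same object as b, c); b = [999, 2, 7, 6, 443] (same object as a, c); c = [999, 2, 7, 6, 443] (same object as a, b)
`print(a)` → prints [999, 2, 7, 6, 443]
`print(c)` → prints [999, 2, 7, 6, 443]

Answer:
[999, 2, 7, 6, 443]
[999, 2, 7, 6, 443]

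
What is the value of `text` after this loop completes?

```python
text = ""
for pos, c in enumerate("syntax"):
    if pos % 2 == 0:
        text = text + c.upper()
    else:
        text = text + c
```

Uppercase even positions in 'syntax'
`text` takes the values: "" → "S" → "Sy" → "SyN" → "SyNt" → "SyNtA" → "SyNtAx"

Answer: "SyNtAx"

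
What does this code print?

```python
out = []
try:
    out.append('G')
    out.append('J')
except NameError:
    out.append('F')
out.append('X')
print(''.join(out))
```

Execution trace: 'G' (try body) → 'J' (try body, no exception) → 'X' (after the try/except). Output: GJX

Answer: GJX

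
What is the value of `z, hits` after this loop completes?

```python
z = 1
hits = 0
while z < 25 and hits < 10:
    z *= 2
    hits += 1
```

Double until >= 25 or 10 iterations
`z, hits` takes the values: (1, 0) → (2, 0) → (2, 1) → (4, 1) → (4, 2) → (8, 2) → (8, 3) → (16, 3) → (16, 4) → (32, 4) → (32, 5)

Answer: 32, 5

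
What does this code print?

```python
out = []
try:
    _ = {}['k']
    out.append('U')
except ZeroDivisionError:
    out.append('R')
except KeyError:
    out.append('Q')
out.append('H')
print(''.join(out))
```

Execution trace: 'Q' (except KeyError) → 'H' (after the try/except). Output: QH

Answer: QH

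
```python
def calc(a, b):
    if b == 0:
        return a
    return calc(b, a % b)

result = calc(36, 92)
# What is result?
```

calc(36, 92) -> calc(92, 36) -> calc(36, 20) -> calc(20, 16) -> calc(16, 4) -> calc(4, 0) -> 4

Answer: 4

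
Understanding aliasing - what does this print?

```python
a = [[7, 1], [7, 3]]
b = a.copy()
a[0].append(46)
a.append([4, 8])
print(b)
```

Key concept: shallow copy with nested lists.
Step by step:
`a = [[7, 1], [7, 3]]` → a = [[7, 1], [7, 3]]
`b = a.copy()` → b = [[7, 1], [7, 3]]
`a[0].append(46)` → a = [[7, 1, 46], [7, 3]]; b = [[7, 1, 46], [7, 3]]
`a.append([4, 8])` → a = [[7, 1, 46], [7, 3], [4, 8]]
`print(b)` → prints [[7, 1, 46], [7, 3]]

Answer: [[7, 1, 46], [7, 3]]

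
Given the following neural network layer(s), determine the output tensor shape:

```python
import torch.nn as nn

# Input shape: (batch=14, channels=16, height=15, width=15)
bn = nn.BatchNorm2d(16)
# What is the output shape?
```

Input: (14, 16, 15, 15) -> Output: (14, 16, 15, 15)

Answer: (14, 16, 15, 15)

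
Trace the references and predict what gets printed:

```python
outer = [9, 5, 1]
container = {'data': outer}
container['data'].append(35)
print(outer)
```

Key concept: dict holds reference to list.
Step by step:
`outer = [9, 5, 1]` → outer = [9, 5, 1]
`container = {'data': outer}` → container = {'data': [9, 5, 1]}
`container['data'].append(35)` → outer = [9, 5, 1, 35]; container = {'data': [9, 5, 1, 35]}
`print(outer)` → prints [9, 5, 1, 35]

Answer: [9, 5, 1, 35]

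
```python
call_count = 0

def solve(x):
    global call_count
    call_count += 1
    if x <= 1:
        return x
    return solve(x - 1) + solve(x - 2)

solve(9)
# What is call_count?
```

Calls(x) = 1 + Calls(x-1) + Calls(x-2); Calls(0)=Calls(1)=1. For x=9 this gives 109.

Answer: 109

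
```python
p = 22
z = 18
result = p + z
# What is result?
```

Trace:
`p = 22` → p = 22
`z = 18` → z = 18
`result = p + z` → result = 40
So result = 40

Answer: 40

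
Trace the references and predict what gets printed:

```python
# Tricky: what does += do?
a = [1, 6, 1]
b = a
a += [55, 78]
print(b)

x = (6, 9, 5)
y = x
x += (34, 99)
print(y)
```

Key concept: += behavior differs for mutable vs immutable.
Step by step:
`a = [1, 6, 1]` → a = [1, 6, 1]
`b = a` → b = [1, 6, 1] (same object as a)
`a += [55, 78]` → a = [1, 6, 1, 55, 78] (same object as b); b = [1, 6, 1, 55, 78] (same object as a)
`print(b)` → prints [1, 6, 1, 55, 78]
`x = (6, 9, 5)` → x = (6, 9, 5)
`y = x` → y = (6, 9, 5)
`x += (34, 99)` → x = (6, 9, 5, 34, 99)
`print(y)` → prints (6, 9, 5)

Answer:
[1, 6, 1, 55, 78]
(6, 9, 5)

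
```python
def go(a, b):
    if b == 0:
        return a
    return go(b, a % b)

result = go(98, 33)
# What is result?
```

go(98, 33) -> go(33, 32) -> go(32, 1) -> go(1, 0) -> 1

Answer: 1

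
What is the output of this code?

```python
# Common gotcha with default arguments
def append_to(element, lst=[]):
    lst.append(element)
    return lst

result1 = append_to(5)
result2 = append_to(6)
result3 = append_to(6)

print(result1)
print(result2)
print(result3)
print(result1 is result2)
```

Key concept: mutable default argument gotcha.
Step by step:
`result1 = append_to(5)` → result1 = [5]
`result2 = append_to(6)` → result1 = [5, 6] (same object as result2); result2 = [5, 6] (same object as result1)
`result3 = append_to(6)` → result1 = [5, 6, 6] (same object as result2, result3); result2 = [5, 6, 6] (same object as result1, result3); result3 = [5, 6, 6] (same object as result1, result2)
`print(result1)` → prints [5, 6, 6]
`print(result2)` → prints [5, 6, 6]
`print(result3)` → prints [5, 6, 6]
`print(result1 is result2)` → prints True

Answer:
[5, 6, 6]
[5, 6, 6]
[5, 6, 6]
True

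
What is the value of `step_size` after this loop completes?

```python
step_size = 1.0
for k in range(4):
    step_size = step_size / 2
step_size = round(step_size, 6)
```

Halving LR 4 times: 1 / 2^4
`step_size` takes the values: 1.0 → 0.5 → 0.25 → 0.125 → 0.0625

Answer: 0.0625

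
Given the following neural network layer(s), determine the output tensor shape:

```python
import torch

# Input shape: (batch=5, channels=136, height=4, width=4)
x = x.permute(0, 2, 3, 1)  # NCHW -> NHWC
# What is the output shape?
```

Input: (5, 136, 4, 4) -> Output: (5, 4, 4, 136)

Answer: (5, 4, 4, 136)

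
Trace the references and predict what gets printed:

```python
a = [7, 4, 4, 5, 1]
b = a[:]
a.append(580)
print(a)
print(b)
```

Key concept: slice [:] creates copy.
Step by step:
`a = [7, 4, 4, 5, 1]` → a = [7, 4, 4, 5, 1]
`b = a[:]` → b = [7, 4, 4, 5, 1]
`a.append(580)` → a = [7, 4, 4, 5, 1, 580]
`print(a)` → prints [7, 4, 4, 5, 1, 580]
`print(b)` → prints [7, 4, 4, 5, 1]

Answer:
[7, 4, 4, 5, 1, 580]
[7, 4, 4, 5, 1]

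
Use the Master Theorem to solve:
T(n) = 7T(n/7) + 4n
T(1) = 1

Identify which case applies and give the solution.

a=7, b=7, f(n)=4n. log_7(7) = 1. Since c=1 = 1, Case 2 applies: T(n) = Θ(n^log_b(a) · log n) = O(n log n).

Answer: O(n log n) - Case 2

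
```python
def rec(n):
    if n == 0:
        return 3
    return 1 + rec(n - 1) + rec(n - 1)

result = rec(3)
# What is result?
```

rec(n) = 1 + 2·rec(n-1), rec(0)=3. Closed form: (3+1)·2^3 - 1 = 31.

Answer: 31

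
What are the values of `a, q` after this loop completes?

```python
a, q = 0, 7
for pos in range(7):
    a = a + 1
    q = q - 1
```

a goes 0→7, q goes 7→0
`a, q` takes the values: (0, 7) → (1, 7) → (1, 6) → (2, 6) → (2, 5) → (3, 5) → (3, 4) → (4, 4) → (4, 3) → (5, 3) → (5, 2) → (6, 2) → (6, 1) → (7, 1) → (7, 0)

Answer: 7, 0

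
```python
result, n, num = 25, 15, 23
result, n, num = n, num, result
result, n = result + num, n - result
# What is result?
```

Trace:
`result, n, num = 25, 15, 23` → result = 25; n = 15; num = 23
`result, n, num = n, num, result` → result = 15; n = 23; num = 25
`result, n = result + num, n - result` → result = 40; n = 8
So result = 40

Answer: 40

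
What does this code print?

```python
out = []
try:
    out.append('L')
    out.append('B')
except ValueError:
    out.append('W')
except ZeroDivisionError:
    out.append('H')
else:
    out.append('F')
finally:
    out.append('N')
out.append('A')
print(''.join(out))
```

Execution trace: 'L' (try body) → 'B' (try body, no exception) → 'F' (else) → 'N' (finally) → 'A' (after the try/except). Output: LBFNA

Answer: LBFNA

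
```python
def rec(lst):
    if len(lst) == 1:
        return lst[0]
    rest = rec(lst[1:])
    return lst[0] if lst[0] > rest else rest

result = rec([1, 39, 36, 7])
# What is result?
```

Recursive max over [1, 39, 36, 7] = 39

Answer: 39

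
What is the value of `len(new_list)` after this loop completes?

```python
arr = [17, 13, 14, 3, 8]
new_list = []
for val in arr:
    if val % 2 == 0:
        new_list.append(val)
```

Count even numbers in [17, 13, 14, 3, 8]
`new_list` takes the values: [] → [14] → [14, 8]
So `len(new_list)` = 2

Answer: 2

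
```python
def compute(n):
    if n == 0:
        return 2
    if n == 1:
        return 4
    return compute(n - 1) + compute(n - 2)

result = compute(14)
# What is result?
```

Build up from base cases: compute(0)=2, compute(1)=4, compute(2)=6, compute(3)=10, compute(4)=16, compute(5)=26, compute(6)=42, ..., compute(14)=1974

Answer: 1974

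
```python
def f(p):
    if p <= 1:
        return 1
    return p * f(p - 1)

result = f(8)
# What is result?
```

f(8) = 8 * 7 * 6 * 5 * 4 * 3 * 2 * 1 = 40320

Answer: 40320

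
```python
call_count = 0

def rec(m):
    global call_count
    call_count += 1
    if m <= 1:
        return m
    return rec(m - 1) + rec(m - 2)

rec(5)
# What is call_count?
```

Calls(m) = 1 + Calls(m-1) + Calls(m-2); Calls(0)=Calls(1)=1. For m=5 this gives 15.

Answer: 15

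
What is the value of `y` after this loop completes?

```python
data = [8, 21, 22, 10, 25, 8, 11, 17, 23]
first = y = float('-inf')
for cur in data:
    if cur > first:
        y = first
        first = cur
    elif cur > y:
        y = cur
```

Second largest (with repeats) in [8, 21, 22, 10, 25, 8, 11, 17, 23]
`y` takes the values: -inf → 8 → 21 → 22 → 23

Answer: 23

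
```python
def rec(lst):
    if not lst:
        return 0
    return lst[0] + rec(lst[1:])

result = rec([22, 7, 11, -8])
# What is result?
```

22 + 7 + 11 + (-8) + 0 = 32

Answer: 32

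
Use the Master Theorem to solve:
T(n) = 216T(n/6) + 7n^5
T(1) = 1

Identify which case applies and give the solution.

a=216, b=6, f(n)=7n^5. log_6(216) = 3. Since c=5 > 3 and the regularity condition holds (216(n/6)^5 = (216/6^5)n^5 with 216/6^5 < 1), Case 3 applies: T(n) = Θ(f(n)) = O(n^5).

Answer: O(n^5) - Case 3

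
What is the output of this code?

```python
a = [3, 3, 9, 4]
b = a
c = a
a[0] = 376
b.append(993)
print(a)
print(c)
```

Key concept: multiple aliases.
Step by step:
`a = [3, 3, 9, 4]` → a = [3, 3, 9, 4]
`b = a` → b = [3, 3, 9, 4] (same object as a)
`c = a` → c = [3, 3, 9, 4] (same object as a, b)
`a[0] = 376` → a = [376, 3, 9, 4] (same object as b, c); b = [376, 3, 9, 4] (same object as a, c); c = [376, 3, 9, 4] (same object as a, b)
`b.append(993)` → a = [376, 3, 9, 4, 993] (same object as b, c); b = [376, 3, 9, 4, 993] (same object as a, c); c = [376, 3, 9, 4, 993] (same object as a, b)
`print(a)` → prints [376, 3, 9, 4, 993]
`print(c)` → prints [376, 3, 9, 4, 993]

Answer:
[376, 3, 9, 4, 993]
[376, 3, 9, 4, 993]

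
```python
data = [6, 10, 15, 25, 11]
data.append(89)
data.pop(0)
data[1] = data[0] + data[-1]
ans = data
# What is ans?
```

Trace:
`data = [6, 10, 15, 25, 11]` → data = [6, 10, 15, 25, 11]
`data.append(89)` → data = [6, 10, 15, 25, 11, 89]
`data.pop(0)` → data = [10, 15, 25, 11, 89]
`data[1] = data[0] + data[-1]` → data = [10, 99, 25, 11, 89]
`ans = data` → ans = [10, 99, 25, 11, 89]
So ans = [10, 99, 25, 11, 89]

Answer: [10, 99, 25, 11, 89]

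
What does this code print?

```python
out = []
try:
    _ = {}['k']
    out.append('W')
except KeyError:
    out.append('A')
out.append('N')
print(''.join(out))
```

Execution trace: 'A' (except KeyError) → 'N' (after the try/except). Output: AN

Answer: AN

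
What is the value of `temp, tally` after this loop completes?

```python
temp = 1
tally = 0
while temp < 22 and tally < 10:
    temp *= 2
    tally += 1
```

Double until >= 22 or 10 iterations
`temp, tally` takes the values: (1, 0) → (2, 0) → (2, 1) → (4, 1) → (4, 2) → (8, 2) → (8, 3) → (16, 3) → (16, 4) → (32, 4) → (32, 5)

Answer: 32, 5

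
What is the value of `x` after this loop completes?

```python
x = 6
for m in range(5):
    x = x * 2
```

Multiply by 2, 5 times: 6 * 2^5 = 192
`x` takes the values: 6 → 12 → 24 → 48 → 96 → 192

Answer: 192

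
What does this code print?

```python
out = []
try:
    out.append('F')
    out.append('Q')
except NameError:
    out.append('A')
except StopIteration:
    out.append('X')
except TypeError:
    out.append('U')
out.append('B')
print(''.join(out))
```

Execution trace: 'F' (try body) → 'Q' (try body, no exception) → 'B' (after the try/except). Output: FQB

Answer: FQB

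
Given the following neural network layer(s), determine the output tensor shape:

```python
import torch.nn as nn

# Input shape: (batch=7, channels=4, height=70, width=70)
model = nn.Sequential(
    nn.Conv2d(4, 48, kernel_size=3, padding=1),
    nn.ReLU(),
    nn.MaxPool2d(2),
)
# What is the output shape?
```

Input: (7, 4, 70, 70) -> after Conv2d: (7, 48, 70, 70) -> after ReLU: (7, 48, 70, 70) -> Output: (7, 48, 35, 35)

Answer: (7, 48, 35, 35)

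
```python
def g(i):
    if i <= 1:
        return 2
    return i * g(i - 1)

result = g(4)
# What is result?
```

g(4) = 4 * 3 * 2 * 2 = 48

Answer: 48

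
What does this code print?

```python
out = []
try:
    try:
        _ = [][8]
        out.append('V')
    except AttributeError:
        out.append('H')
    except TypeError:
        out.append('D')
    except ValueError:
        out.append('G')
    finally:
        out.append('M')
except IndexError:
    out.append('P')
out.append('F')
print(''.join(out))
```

Execution trace: 'M' (finally) → 'P' (outer except IndexError) → 'F' (after the try/except). Output: MPF

Answer: MPF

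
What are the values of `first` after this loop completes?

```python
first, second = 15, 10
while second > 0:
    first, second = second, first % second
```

GCD of 15 and 10
`first` takes the values: 15 → 10 → 5

Answer: 5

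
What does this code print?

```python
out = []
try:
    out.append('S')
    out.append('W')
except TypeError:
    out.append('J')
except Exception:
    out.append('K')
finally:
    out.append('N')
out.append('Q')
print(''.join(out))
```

Execution trace: 'S' (try body) → 'W' (try body, no exception) → 'N' (finally) → 'Q' (after the try/except). Output: SWNQ

Answer: SWNQ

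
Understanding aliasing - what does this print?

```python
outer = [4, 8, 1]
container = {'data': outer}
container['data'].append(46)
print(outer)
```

Key concept: dict holds reference to list.
Step by step:
`outer = [4, 8, 1]` → outer = [4, 8, 1]
`container = {'data': outer}` → container = {'data': [4, 8, 1]}
`container['data'].append(46)` → outer = [4, 8, 1, 46]; container = {'data': [4, 8, 1, 46]}
`print(outer)` → prints [4, 8, 1, 46]

Answer: [4, 8, 1, 46]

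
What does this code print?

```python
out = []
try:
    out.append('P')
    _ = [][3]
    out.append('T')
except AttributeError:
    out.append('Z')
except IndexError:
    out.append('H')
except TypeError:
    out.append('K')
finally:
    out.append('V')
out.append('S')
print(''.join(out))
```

Execution trace: 'P' (try body) → 'H' (except IndexError) → 'V' (finally) → 'S' (after the try/except). Output: PHVS

Answer: PHVS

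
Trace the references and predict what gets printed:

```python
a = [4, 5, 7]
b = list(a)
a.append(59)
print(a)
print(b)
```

Key concept: list() constructor creates copy.
Step by step:
`a = [4, 5, 7]` → a = [4, 5, 7]
`b = list(a)` → b = [4, 5, 7]
`a.append(59)` → a = [4, 5, 7, 59]
`print(a)` → prints [4, 5, 7, 59]
`print(b)` → prints [4, 5, 7]

Answer:
[4, 5, 7, 59]
[4, 5, 7]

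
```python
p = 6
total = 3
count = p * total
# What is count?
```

Trace:
`p = 6` → p = 6
`total = 3` → total = 3
`count = p * total` → count = 18
So count = 18

Answer: 18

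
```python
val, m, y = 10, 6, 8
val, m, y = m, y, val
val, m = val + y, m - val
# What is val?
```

Trace:
`val, m, y = 10, 6, 8` → val = 10; m = 6; y = 8
`val, m, y = m, y, val` → val = 6; m = 8; y = 10
`val, m = val + y, m - val` → val = 16; m = 2
So val = 16

Answer: 16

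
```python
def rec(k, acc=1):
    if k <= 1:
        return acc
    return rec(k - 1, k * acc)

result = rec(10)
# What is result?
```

Accumulator trace (n, acc): (10, 1) -> (9, 10) -> (8, 90) -> (7, 720) -> (6, 5040) -> (5, 30240) -> (4, 151200) -> (3, 604800) -> (2, 1814400) -> (1, 3628800) -> return 3628800

Answer: 3628800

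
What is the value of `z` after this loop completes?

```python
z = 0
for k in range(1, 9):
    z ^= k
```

XOR of 1 to 8
`z` takes the values: 0 → 1 → 3 → 0 → 4 → 1 → 7 → 0 → 8

Answer: 8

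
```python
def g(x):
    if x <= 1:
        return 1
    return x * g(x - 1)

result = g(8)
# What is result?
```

g(8) = 8 * 7 * 6 * 5 * 4 * 3 * 2 * 1 = 40320

Answer: 40320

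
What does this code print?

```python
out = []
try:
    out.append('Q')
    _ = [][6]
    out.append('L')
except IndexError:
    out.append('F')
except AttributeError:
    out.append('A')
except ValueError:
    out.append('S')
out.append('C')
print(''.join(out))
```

Execution trace: 'Q' (try body) → 'F' (except IndexError) → 'C' (after the try/except). Output: QFC

Answer: QFC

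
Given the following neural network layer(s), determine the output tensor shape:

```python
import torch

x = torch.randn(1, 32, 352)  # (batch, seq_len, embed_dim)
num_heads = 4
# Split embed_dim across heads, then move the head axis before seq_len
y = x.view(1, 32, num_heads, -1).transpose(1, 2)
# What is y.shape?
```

Input: (1, 32, 352) -> head_dim = 352 // 4 = 88; after view: (1, 32, 4, 88) -> after transpose(1, 2): (1, 4, 32, 88) -> Output: (1, 4, 32, 88)

Answer: (1, 4, 32, 88)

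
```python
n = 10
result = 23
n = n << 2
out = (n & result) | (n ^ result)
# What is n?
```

Trace:
`n = 10` → n = 10
`result = 23` → result = 23
`n = n << 2` → n = 40
`out = (n & result) | (n ^ result)` → out = 63
So n = 40

Answer: 40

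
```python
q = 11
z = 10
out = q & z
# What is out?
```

Trace:
`q = 11` → q = 11
`z = 10` → z = 10
`out = q & z` → out = 10
So out = 10

Answer: 10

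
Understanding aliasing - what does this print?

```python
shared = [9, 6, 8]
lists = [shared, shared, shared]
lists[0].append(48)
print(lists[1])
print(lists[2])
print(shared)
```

Key concept: list of same reference.
Step by step:
`shared = [9, 6, 8]` → shared = [9, 6, 8]
`lists = [shared, shared, shared]` → lists = [[9, 6, 8], [9, 6, 8], [9, 6, 8]]
`lists[0].append(48)` → shared = [9, 6, 8, 48]; lists = [[9, 6, 8, 48], [9, 6, 8, 48], [9, 6, 8, 48]]
`print(lists[1])` → prints [9, 6, 8, 48]
`print(lists[2])` → prints [9, 6, 8, 48]
`print(shared)` → prints [9, 6, 8, 48]

Answer:
[9, 6, 8, 48]
[9, 6, 8, 48]
[9, 6, 8, 48]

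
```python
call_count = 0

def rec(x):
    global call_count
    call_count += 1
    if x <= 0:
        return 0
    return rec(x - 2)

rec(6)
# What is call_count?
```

Linear recursion stepping by 2: 4 calls from x=6 down to ≤0.

Answer: 4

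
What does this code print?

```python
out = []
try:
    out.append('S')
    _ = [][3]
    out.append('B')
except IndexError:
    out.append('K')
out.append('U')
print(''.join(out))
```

Execution trace: 'S' (try body) → 'K' (except IndexError) → 'U' (after the try/except). Output: SKU

Answer: SKU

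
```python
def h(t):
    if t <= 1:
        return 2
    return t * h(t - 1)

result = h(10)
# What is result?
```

h(10) = 10 * 9 * 8 * 7 * 6 * 5 * 4 * 3 * 2 * 2 = 7257600

Answer: 7257600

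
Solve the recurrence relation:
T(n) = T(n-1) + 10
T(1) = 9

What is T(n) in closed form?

Unrolling: T(n) = T(1) + 10·(n-1) = 9 + 10(n-1) = 10n - 1.

Answer: T(n) = 10n - 1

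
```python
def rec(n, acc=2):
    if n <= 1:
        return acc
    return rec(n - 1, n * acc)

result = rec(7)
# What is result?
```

Accumulator trace (n, acc): (7, 2) -> (6, 14) -> (5, 84) -> (4, 420) -> (3, 1680) -> (2, 5040) -> (1, 10080) -> return 10080

Answer: 10080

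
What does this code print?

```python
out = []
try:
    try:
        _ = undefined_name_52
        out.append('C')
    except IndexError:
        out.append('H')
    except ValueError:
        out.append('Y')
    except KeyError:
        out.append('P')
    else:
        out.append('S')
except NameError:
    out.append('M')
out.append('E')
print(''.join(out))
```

Execution trace: 'M' (outer except NameError) → 'E' (after the try/except). Output: ME

Answer: ME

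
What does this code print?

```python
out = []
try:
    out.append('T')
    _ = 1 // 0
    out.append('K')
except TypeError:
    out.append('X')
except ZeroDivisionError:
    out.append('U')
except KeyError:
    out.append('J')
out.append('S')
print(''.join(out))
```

Execution trace: 'T' (try body) → 'U' (except ZeroDivisionError) → 'S' (after the try/except). Output: TUS

Answer: TUS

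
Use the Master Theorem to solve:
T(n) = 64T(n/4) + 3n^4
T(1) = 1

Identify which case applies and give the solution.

a=64, b=4, f(n)=3n^4. log_4(64) = 3. Since c=4 > 3 and the regularity condition holds (64(n/4)^4 = (64/4^4)n^4 with 64/4^4 < 1), Case 3 applies: T(n) = Θ(f(n)) = O(n^4).

Answer: O(n^4) - Case 3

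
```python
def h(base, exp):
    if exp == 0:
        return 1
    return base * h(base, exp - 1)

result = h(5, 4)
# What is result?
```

h(5, 4) = 5 * 5 * 5 * 5 = 625

Answer: 625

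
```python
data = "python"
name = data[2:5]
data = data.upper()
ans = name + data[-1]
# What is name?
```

Trace:
`data = "python"` → data = 'python'
`name = data[2:5]` → name = 'tho'
`data = data.upper()` → data = 'PYTHON'
`ans = name + data[-1]` → ans = 'thoN'
So name = 'tho'

Answer: 'tho'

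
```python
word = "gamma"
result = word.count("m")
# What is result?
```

Trace:
`word = "gamma"` → word = 'gamma'
`result = word.count("m")` → result = 2
So result = 2

Answer: 2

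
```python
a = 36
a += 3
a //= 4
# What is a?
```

Trace:
`a = 36` → a = 36
`a += 3` → a = 39
`a //= 4` → a = 9
So a = 9

Answer: 9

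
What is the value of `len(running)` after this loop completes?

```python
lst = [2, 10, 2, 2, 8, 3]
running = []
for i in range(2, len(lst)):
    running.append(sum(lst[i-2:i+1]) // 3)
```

Number of 3-element averages
`running` takes the values: [] → [4] → [4, 4] → [4, 4, 4] → [4, 4, 4, 4]
So `len(running)` = 4

Answer: 4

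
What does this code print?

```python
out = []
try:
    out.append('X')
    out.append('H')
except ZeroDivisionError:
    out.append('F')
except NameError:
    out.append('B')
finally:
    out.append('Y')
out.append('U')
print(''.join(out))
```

Execution trace: 'X' (try body) → 'H' (try body, no exception) → 'Y' (finally) → 'U' (after the try/except). Output: XHYU

Answer: XHYU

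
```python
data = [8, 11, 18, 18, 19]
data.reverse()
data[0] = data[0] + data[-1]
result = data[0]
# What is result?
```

Trace:
`data = [8, 11, 18, 18, 19]` → data = [8, 11, 18, 18, 19]
`data.reverse()` → data = [19, 18, 18, 11, 8]
`data[0] = data[0] + data[-1]` → data = [27, 18, 18, 11, 8]
`result = data[0]` → result = 27
So result = 27

Answer: 27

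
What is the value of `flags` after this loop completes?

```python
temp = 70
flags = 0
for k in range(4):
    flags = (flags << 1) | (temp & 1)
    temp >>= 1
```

Reverse lowest 4 bits of 70
`flags` takes the values: 0 → 1 → 3 → 6

Answer: 6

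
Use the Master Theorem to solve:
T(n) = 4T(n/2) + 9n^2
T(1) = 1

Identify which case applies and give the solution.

a=4, b=2, f(n)=9n^2. log_2(4) = 2. Since c=2 = 2, Case 2 applies: T(n) = Θ(n^log_b(a) · log n) = O(n^2 log n).

Answer: O(n^2 log n) - Case 2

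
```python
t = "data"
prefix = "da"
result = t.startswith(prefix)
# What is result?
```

Trace:
`t = "data"` → t = 'data'
`prefix = "da"` → prefix = 'da'
`result = t.startswith(prefix)` → result = True
So result = True

Answer: True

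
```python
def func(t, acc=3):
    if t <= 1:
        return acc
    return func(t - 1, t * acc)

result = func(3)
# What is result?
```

Accumulator trace (n, acc): (3, 3) -> (2, 9) -> (1, 18) -> return 18

Answer: 18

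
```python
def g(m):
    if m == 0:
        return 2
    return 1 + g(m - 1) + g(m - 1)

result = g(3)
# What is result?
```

g(m) = 1 + 2·g(m-1), g(0)=2. Closed form: (2+1)·2^3 - 1 = 23.

Answer: 23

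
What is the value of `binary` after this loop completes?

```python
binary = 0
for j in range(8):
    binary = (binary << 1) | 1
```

Build 8 consecutive 1-bits: 0b11111111
`binary` takes the values: 0 → 1 → 3 → 7 → 15 → 31 → 63 → 127 → 255

Answer: 255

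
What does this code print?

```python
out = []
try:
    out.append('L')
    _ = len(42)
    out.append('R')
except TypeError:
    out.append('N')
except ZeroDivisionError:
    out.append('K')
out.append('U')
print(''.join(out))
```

Execution trace: 'L' (try body) → 'N' (except TypeError) → 'U' (after the try/except). Output: LNU

Answer: LNU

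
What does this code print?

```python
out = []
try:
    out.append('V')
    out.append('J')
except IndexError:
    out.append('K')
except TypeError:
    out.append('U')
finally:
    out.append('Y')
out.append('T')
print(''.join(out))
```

Execution trace: 'V' (try body) → 'J' (try body, no exception) → 'Y' (finally) → 'T' (after the try/except). Output: VJYT

Answer: VJYT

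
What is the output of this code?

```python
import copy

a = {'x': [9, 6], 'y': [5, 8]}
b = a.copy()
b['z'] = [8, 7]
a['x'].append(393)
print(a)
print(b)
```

Key concept: shallow copy of dict with mutable values.
Step by step:
`a = {'x': [9, 6], 'y': [5, 8]}` → a = {'x': [9, 6], 'y': [5, 8]}
`b = a.copy()` → b = {'x': [9, 6], 'y': [5, 8]}
`b['z'] = [8, 7]` → b = {'x': [9, 6], 'y': [5, 8], 'z': [8, 7]}
`a['x'].append(393)` → a = {'x': [9, 6, 393], 'y': [5, 8]}; b = {'x': [9, 6, 393], 'y': [5, 8], 'z': [8, 7]}
`print(a)` → prints {'x': [9, 6, 393], 'y': [5, 8]}
`print(b)` → prints {'x': [9, 6, 393], 'y': [5, 8], 'z': [8, 7]}

Answer:
{'x': [9, 6, 393], 'y': [5, 8]}
{'x': [9, 6, 393], 'y': [5, 8], 'z': [8, 7]}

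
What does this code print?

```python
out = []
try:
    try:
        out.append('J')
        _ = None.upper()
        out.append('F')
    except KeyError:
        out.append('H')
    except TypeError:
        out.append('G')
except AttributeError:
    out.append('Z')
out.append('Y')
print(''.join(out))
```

Execution trace: 'J' (inner try body) → 'Z' (outer except AttributeError) → 'Y' (after the try/except). Output: JZY

Answer: JZY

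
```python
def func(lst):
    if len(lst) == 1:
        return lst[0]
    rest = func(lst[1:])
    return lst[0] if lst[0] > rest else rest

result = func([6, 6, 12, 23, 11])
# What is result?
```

Recursive max over [6, 6, 12, 23, 11] = 23

Answer: 23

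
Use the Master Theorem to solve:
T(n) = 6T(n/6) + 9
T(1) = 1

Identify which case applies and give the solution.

a=6, b=6, f(n)=9. log_6(6) = 1. Since c=0 < 1, Case 1 applies: T(n) = Θ(n^log_b(a)) = O(n).

Answer: O(n) - Case 1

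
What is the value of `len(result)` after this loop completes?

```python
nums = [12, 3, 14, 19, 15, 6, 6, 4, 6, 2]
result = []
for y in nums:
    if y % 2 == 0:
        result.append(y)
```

Count even numbers in [12, 3, 14, 19, 15, 6, 6, 4, 6, 2]
`result` takes the values: [] → [12] → [12, 14] → [12, 14, 6] → [12, 14, 6, 6] → [12, 14, 6, 6, 4] → [12, 14, 6, 6, 4, 6] → [12, 14, 6, 6, 4, 6, 2]
So `len(result)` = 7

Answer: 7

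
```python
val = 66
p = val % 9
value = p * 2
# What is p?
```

Trace:
`val = 66` → val = 66
`p = val % 9` → p = 3
`value = p * 2` → value = 6
So p = 3

Answer: 3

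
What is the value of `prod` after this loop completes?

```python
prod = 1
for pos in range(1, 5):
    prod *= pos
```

4! = 24
`prod` takes the values: 1 → 2 → 6 → 24

Answer: 24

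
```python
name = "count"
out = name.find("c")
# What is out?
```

Trace:
`name = "count"` → name = 'count'
`out = name.find("c")` → out = 0
So out = 0

Answer: 0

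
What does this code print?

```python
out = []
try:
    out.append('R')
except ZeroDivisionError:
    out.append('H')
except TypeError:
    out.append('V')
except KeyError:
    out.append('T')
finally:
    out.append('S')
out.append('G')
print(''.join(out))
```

Execution trace: 'R' (try body, no exception) → 'S' (finally) → 'G' (after the try/except). Output: RSG

Answer: RSG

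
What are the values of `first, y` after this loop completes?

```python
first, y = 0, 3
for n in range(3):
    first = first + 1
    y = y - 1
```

first goes 0→3, y goes 3→0
`first, y` takes the values: (0, 3) → (1, 3) → (1, 2) → (2, 2) → (2, 1) → (3, 1) → (3, 0)

Answer: 3, 0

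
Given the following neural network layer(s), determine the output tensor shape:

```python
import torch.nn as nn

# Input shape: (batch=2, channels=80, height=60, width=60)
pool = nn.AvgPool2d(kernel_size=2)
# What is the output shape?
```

Input: (2, 80, 60, 60) -> Output: (2, 80, 30, 30)

Answer: (2, 80, 30, 30)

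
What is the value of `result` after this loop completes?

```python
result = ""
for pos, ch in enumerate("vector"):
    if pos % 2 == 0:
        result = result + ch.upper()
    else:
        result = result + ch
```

Uppercase even positions in 'vector'
`result` takes the values: "" → "V" → "Ve" → "VeC" → "VeCt" → "VeCtO" → "VeCtOr"

Answer: "VeCtOr"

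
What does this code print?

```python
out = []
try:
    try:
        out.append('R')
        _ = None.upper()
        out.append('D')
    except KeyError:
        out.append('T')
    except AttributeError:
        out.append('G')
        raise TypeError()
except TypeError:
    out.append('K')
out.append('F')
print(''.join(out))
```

Execution trace: 'R' (inner try body) → 'G' (inner except AttributeError) → 'K' (outer except TypeError) → 'F' (after the try/except). Output: RGKF

Answer: RGKF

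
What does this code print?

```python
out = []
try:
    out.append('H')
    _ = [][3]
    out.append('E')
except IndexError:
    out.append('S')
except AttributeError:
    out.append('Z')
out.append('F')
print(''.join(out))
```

Execution trace: 'H' (try body) → 'S' (except IndexError) → 'F' (after the try/except). Output: HSF

Answer: HSF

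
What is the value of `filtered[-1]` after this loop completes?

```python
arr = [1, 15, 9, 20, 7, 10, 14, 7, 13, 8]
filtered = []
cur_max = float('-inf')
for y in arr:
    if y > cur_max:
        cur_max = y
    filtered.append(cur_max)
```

Running max ends at 20
`filtered` takes the values: [] → [1] → [1, 15] → [1, 15, 15] → [1, 15, 15, 20] → [1, 15, 15, 20, 20] → [1, 15, 15, 20, 20, 20] → [1, 15, 15, 20, 20, 20, 20] → [1, 15, 15, 20, 20, 20, 20, 20] → [1, 15, 15, 20, 20, 20, 20, 20, 20] → [1, 15, 15, 20, 20, 20, 20, 20, 20, 20]
So `filtered[-1]` = 20

Answer: 20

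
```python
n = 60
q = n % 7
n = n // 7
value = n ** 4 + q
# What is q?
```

Trace:
`n = 60` → n = 60
`q = n % 7` → q = 4
`n = n // 7` → n = 8
`value = n ** 4 + q` → value = 4100
So q = 4

Answer: 4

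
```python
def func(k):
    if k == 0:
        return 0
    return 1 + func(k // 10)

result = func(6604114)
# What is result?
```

Count of digits of 6604114: 7

Answer: 7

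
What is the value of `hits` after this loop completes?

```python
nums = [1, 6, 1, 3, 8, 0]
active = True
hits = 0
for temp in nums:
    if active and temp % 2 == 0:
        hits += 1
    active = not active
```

Count even values at even positions
`hits` takes the values: 0 → 1

Answer: 1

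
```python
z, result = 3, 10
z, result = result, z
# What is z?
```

Trace:
`z, result = 3, 10` → z = 3; result = 10
`z, result = result, z` → z = 10; result = 3
So z = 10

Answer: 10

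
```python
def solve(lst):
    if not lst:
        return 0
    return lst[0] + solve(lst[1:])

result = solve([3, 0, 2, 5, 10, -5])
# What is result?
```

3 + 0 + 2 + 5 + 10 + (-5) + 0 = 15

Answer: 15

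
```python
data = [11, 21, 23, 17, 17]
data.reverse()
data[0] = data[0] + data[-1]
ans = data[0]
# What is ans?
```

Trace:
`data = [11, 21, 23, 17, 17]` → data = [11, 21, 23, 17, 17]
`data.reverse()` → data = [17, 17, 23, 21, 11]
`data[0] = data[0] + data[-1]` → data = [28, 17, 23, 21, 11]
`ans = data[0]` → ans = 28
So ans = 28

Answer: 28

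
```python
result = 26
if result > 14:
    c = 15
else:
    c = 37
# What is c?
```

Trace:
`result = 26` → result = 26
`if result > 14: ...` → result > 14 is True → c = 15
So c = 15

Answer: 15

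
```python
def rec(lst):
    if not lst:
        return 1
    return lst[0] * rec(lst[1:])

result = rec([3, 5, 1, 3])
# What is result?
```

Product over [3, 5, 1, 3] = 3 * 5 * 1 * 3 = 45

Answer: 45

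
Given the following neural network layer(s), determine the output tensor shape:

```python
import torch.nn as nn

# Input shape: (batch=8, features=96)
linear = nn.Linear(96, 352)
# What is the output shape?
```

Input: (8, 96) -> Output: (8, 352)

Answer: (8, 352)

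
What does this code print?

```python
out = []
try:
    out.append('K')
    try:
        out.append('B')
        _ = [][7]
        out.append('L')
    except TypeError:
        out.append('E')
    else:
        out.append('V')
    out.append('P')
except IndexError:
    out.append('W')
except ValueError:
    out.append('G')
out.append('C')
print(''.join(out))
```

Execution trace: 'K' (try body) → 'B' (inner try body) → 'W' (except IndexError) → 'C' (after the try/except). Output: KBWC

Answer: KBWC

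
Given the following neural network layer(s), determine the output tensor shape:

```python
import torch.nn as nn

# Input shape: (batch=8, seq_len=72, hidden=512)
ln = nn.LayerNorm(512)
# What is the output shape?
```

Input: (8, 72, 512) -> Output: (8, 72, 512)

Answer: (8, 72, 512)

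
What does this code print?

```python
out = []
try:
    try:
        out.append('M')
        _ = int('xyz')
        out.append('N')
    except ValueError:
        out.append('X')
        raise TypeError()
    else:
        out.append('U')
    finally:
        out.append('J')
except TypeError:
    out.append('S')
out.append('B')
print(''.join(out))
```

Execution trace: 'M' (inner try body) → 'X' (inner except ValueError) → 'J' (inner finally) → 'S' (outer except TypeError) → 'B' (after the try/except). Output: MXJSB

Answer: MXJSB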